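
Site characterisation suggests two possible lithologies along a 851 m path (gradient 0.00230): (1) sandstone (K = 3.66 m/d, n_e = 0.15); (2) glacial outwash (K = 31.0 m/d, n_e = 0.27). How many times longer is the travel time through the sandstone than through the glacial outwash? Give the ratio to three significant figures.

4.71

Unit 1 (sandstone): v = 3.66×0.0023/0.15 = 0.05612 m/d, t = 851/0.05612 = 15160 d
Unit 2 (glacial outwash): v = 31.0×0.0023/0.27 = 0.2641 m/d, t = 851/0.2641 = 3223 d
t(sandstone) / t(glacial outwash) = 15160/3223 = 4.71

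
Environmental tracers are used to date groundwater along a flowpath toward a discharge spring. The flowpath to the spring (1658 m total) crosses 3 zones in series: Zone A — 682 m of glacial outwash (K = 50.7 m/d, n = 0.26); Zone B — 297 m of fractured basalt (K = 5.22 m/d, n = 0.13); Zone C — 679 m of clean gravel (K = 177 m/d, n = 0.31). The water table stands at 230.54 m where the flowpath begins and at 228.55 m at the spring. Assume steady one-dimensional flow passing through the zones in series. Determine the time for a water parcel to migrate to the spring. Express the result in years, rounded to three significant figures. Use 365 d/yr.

43.6 years

Total head drop ΔH = 230.54 − 228.55 = 1.99 m
Steady 1-D flow in series ⇒ the Darcy flux q is identical in every zone and the zone head losses add (resistances L/K in series).
Σ(L/K) = 682/50.7 + 297/5.22 + 679/177 = 13.45 + 56.90 + 3.836 = 74.18 d
q = ΔH / Σ(L/K) = 1.99 / 74.18 = 0.02683 m/d (same in every zone)
Zone A: v = q/n = 0.02683/0.26 = 0.1032 m/d → t_A = 682/0.1032 = 6610 d
Zone B: v = q/n = 0.02683/0.13 = 0.2063 m/d → t_B = 297/0.2063 = 1439 d
Zone C: v = q/n = 0.02683/0.31 = 0.08653 m/d → t_C = 679/0.08653 = 7847 d
Total t = 6610 + 1439 + 7847 = 15900 d
   = 15900 / 365 = 43.6 yr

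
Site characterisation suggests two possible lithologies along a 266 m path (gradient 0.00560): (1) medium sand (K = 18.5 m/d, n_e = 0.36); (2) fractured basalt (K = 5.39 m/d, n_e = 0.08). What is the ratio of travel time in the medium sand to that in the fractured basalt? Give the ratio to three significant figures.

1.31

Unit 1 (medium sand): v = 18.5×0.0056/0.36 = 0.2878 m/d, t = 266/0.2878 = 924.3 d
Unit 2 (fractured basalt): v = 5.39×0.0056/0.08 = 0.3773 m/d, t = 266/0.3773 = 705.0 d
t(medium sand) / t(fractured basalt) = 924.3/705.0 = 1.31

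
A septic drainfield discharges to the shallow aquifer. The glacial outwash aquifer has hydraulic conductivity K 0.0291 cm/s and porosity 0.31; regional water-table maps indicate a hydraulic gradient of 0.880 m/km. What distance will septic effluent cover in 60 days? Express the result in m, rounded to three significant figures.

K = 0.0291 cm/s × 864 = 25.14 m/d
Darcy flux q = K·i = 25.14 × 8.8e-4 = 0.02213 m/d
Average linear velocity = 0.02213 / 0.31 = 0.07137 m/d
L = v × T = 0.07137 × 60 = 4.282 m

4.28 m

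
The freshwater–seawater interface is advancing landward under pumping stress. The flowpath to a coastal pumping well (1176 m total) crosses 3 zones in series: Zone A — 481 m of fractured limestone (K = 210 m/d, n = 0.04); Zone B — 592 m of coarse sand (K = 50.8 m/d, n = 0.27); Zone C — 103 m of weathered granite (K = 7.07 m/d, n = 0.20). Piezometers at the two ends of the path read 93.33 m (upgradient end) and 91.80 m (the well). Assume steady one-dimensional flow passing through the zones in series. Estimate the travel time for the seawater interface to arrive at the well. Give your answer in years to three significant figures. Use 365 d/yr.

10.2 years

Total head drop ΔH = 93.33 − 91.80 = 1.53 m
Continuity: the same q passes through each zone, so ΔH = q·Σ(L_j/K_j) — the zones act as resistances in series.
Σ(L/K) = 481/210 + 592/50.8 + 103/7.07 = 2.290 + 11.65 + 14.57 = 28.51 d
q = ΔH / Σ(L/K) = 1.53 / 28.51 = 0.05366 m/d (same in every zone)
Zone A: v = q/n = 0.05366/0.04 = 1.342 m/d → t_A = 481/1.342 = 358.6 d
Zone B: v = q/n = 0.05366/0.27 = 0.1987 m/d → t_B = 592/0.1987 = 2979 d
Zone C: v = q/n = 0.05366/0.20 = 0.2683 m/d → t_C = 103/0.2683 = 383.9 d
Total t = 358.6 + 2979 + 383.9 = 3721 d
   = 3721 / 365 = 10.2 yr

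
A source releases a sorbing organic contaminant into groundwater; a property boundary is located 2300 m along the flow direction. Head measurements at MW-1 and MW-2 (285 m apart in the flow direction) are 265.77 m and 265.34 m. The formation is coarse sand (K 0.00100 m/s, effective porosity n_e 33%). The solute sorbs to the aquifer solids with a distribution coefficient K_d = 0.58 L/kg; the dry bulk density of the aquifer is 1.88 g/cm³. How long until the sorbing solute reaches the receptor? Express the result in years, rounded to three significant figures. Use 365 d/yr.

68.7 years

Hydraulic gradient i = (265.77 − 265.34) / 285 = 0.43 / 285 = 0.001509
K = 0.00100 m/s × 86400 s/d = 86.40 m/d
Specific discharge q = 86.40 × 0.001509 = 0.1304 m/d
Seepage velocity v = q / n = 0.1304 / 0.33 = 0.3950 m/d
Retardation R = 1 + ρ_b·K_d/n = 1 + 1.88×0.58/0.33 = 4.304
Contaminant velocity v_c = v/R = 0.3950/4.304 = 0.09178 m/d
t = L/v_c = 2300/0.09178 = 25060 d
   = 25060/365 = 68.7 yr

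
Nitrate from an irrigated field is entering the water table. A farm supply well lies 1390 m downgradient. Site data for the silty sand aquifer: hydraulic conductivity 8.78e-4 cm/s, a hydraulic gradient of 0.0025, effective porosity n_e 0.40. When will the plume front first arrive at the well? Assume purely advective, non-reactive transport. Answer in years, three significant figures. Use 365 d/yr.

K = 8.78e-4 cm/s × 864 = 0.7586 m/d
q = Ki = 0.7586 × 0.0025 = 0.001896 m/d
v = Ki/n = 0.7586·0.0025/0.40 = 0.004741 m/d
t = L / v = 1390 / 0.004741 = 293200 d
   = 293200 / 365 = 803 yr

803 years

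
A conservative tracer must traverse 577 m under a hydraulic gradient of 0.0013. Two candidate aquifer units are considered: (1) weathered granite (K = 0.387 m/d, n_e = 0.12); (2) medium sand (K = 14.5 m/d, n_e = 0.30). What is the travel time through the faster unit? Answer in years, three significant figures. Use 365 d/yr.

Unit 1 (weathered granite): v = 0.387×0.0013/0.12 = 0.004193 m/d, t = 577/0.004193 = 137600 d
Unit 2 (medium sand): v = 14.5×0.0013/0.30 = 0.06283 m/d, t = 577/0.06283 = 9183 d
Faster: 9183 d / 365 = 25.2 yr

25.2 years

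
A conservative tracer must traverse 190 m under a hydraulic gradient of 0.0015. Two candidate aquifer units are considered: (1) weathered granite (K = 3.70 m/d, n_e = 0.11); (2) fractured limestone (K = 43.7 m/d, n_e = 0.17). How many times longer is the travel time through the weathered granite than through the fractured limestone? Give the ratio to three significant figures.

Unit 1 (weathered granite): v = 3.70×0.0015/0.11 = 0.05045 m/d, t = 190/0.05045 = 3766 d
Unit 2 (fractured limestone): v = 43.7×0.0015/0.17 = 0.3856 m/d, t = 190/0.3856 = 492.8 d
t(weathered granite) / t(fractured limestone) = 3766/492.8 = 7.64

7.64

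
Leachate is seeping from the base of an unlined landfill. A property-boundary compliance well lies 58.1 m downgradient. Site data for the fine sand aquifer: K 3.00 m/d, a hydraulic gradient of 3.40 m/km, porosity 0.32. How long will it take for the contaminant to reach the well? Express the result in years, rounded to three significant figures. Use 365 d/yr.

Specific discharge q = 3.00 × 0.0034 = 0.01020 m/d
Seepage velocity v = q / n = 0.01020 / 0.32 = 0.03187 m/d
t = L / v = 58.1 / 0.03187 = 1823 d
   = 1823 / 365 = 4.99 yr

4.99 years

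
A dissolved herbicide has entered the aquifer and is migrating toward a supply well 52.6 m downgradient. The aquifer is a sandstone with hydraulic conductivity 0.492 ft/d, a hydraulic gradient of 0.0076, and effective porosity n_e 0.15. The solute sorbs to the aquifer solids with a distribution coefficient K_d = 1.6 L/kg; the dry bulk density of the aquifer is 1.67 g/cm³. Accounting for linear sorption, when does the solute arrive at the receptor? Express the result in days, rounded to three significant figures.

130000 days

K = 0.492 ft/d × 0.3048 = 0.1500 m/d
Specific discharge q = 0.1500 × 0.0076 = 0.001140 m/d
Average linear velocity = 0.001140 / 0.15 = 0.007598 m/d
Retardation R = 1 + ρ_b·K_d/n = 1 + 1.67×1.6/0.15 = 18.81
Contaminant velocity v_c = v/R = 0.007598/18.81 = 4.039e-4 m/d
t = L/v_c = 52.6/4.039e-4 = 130200 d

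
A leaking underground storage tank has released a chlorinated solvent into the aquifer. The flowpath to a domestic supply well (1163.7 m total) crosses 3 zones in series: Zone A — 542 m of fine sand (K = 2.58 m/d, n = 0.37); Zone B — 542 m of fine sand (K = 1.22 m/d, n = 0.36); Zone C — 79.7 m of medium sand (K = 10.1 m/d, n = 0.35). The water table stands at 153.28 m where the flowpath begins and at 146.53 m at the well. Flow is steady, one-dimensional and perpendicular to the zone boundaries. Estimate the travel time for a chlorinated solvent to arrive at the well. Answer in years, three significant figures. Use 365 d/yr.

Total head drop ΔH = 153.28 − 146.53 = 6.75 m
Continuity: the same q passes through each zone, so ΔH = q·Σ(L_j/K_j) — the zones act as resistances in series.
Σ(L/K) = 542/2.58 + 542/1.22 + 79.7/10.1 = 210.1 + 444.3 + 7.891 = 662.2 d
q = ΔH / Σ(L/K) = 6.75 / 662.2 = 0.01019 m/d (same in every zone)
Zone A: v = q/n = 0.01019/0.37 = 0.02755 m/d → t_A = 542/0.02755 = 19670 d
Zone B: v = q/n = 0.01019/0.36 = 0.02831 m/d → t_B = 542/0.02831 = 19140 d
Zone C: v = q/n = 0.01019/0.35 = 0.02912 m/d → t_C = 79.7/0.02912 = 2737 d
Total t = 19670 + 19140 + 2737 = 41550 d
   = 41550 / 365 = 114 yr

114 years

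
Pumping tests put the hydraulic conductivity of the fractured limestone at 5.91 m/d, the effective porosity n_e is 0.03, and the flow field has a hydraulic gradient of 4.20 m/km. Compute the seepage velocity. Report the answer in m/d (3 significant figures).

0.827 m/d

Specific discharge q = 5.91 × 0.0042 = 0.02482 m/d
Seepage velocity v = q / n = 0.02482 / 0.03 = 0.8274 m/d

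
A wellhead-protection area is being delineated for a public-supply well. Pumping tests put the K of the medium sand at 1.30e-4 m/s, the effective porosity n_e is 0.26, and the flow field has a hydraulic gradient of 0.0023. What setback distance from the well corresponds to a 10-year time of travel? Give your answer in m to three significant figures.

363 m

K = 1.30e-4 m/s × 86400 s/d = 11.23 m/d
q = Ki = 11.23 × 0.0023 = 0.02583 m/d
v = Ki/n = 11.23·0.0023/0.26 = 0.09936 m/d
T = 10 yr × 365 = 3650 d
L = v × T = 0.09936 × 3650 = 362.7 m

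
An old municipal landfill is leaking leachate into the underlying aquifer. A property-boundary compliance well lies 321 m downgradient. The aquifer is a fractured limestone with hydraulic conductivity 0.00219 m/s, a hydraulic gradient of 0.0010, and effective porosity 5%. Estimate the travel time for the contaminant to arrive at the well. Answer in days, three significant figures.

84.8 days

K = 0.00219 m/s × 86400 s/d = 189.2 m/d
Specific discharge q = 189.2 × 0.0010 = 0.1892 m/d
v = Ki/n = 189.2·0.0010/0.05 = 3.784 m/d
t = L / v = 321 / 3.784 = 84.82 d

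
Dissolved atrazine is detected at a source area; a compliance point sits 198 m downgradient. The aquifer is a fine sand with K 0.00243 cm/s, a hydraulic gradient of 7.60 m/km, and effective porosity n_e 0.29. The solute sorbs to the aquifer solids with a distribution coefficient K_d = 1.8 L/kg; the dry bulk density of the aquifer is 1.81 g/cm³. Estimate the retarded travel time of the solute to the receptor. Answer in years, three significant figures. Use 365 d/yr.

121 years

K = 0.00243 cm/s × 864 = 2.100 m/d
Darcy flux q = K·i = 2.100 × 0.0076 = 0.01596 m/d
Average linear velocity = 0.01596 / 0.29 = 0.05502 m/d
Retardation R = 1 + ρ_b·K_d/n = 1 + 1.81×1.8/0.29 = 12.23
Contaminant velocity v_c = v/R = 0.05502/12.23 = 0.004497 m/d
t = L/v_c = 198/0.004497 = 44030 d
   = 44030/365 = 121 yr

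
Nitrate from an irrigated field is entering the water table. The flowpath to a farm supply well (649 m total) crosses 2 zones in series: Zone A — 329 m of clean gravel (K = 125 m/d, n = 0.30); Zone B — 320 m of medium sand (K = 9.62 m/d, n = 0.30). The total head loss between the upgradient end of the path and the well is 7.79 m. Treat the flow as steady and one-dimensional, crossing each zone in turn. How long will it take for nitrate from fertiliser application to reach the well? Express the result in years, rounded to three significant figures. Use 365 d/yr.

2.46 years

Steady 1-D flow in series ⇒ the Darcy flux q is identical in every zone and the zone head losses add (resistances L/K in series).
Σ(L/K) = 329/125 + 320/9.62 = 2.632 + 33.26 = 35.90 d
q = ΔH / Σ(L/K) = 7.79 / 35.90 = 0.2170 m/d (same in every zone)
Zone A: v = q/n = 0.2170/0.30 = 0.7234 m/d → t_A = 329/0.7234 = 454.8 d
Zone B: v = q/n = 0.2170/0.30 = 0.7234 m/d → t_B = 320/0.7234 = 442.4 d
Total t = 454.8 + 442.4 = 897.2 d
   = 897.2 / 365 = 2.46 yr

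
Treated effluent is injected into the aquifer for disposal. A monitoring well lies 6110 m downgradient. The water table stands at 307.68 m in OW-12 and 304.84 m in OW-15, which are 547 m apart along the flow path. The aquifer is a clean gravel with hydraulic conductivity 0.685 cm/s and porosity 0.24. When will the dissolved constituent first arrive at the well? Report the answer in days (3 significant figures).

477 days

Hydraulic gradient i = (307.68 − 304.84) / 547 = 2.84 / 547 = 0.005192
K = 0.685 cm/s × 864 = 591.8 m/d
q = Ki = 591.8 × 0.005192 = 3.073 m/d
Seepage velocity v = q / n = 3.073 / 0.24 = 12.80 m/d
t = L / v = 6110 / 12.80 = 477.2 d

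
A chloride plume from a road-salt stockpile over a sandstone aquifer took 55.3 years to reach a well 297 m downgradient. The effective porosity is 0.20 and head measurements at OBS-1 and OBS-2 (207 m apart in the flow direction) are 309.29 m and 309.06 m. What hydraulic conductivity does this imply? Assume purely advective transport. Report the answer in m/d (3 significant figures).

Hydraulic gradient i = (309.29 − 309.06) / 207 = 0.23 / 207 = 0.001111
t = 55.3 years = 20180 d
v = L / t = 297 / 20180 = 0.01471 m/d
K = v · n / i = 0.01471 × 0.20 / 0.001111 = 2.65 m/d

2.65 m/d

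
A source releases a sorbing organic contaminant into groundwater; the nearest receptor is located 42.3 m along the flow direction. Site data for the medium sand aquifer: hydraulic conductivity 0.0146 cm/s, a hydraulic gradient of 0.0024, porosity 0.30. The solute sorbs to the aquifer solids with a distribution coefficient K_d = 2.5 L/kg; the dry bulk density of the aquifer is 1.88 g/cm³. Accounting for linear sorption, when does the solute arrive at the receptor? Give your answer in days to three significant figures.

6990 days

K = 0.0146 cm/s × 864 = 12.61 m/d
Specific discharge q = 12.61 × 0.0024 = 0.03027 m/d
v_s = q/n_e = 0.03027/0.30 = 0.1009 m/d
Retardation R = 1 + ρ_b·K_d/n = 1 + 1.88×2.5/0.30 = 16.67
Contaminant velocity v_c = v/R = 0.1009/16.67 = 0.006055 m/d
t = L/v_c = 42.3/0.006055 = 6986 d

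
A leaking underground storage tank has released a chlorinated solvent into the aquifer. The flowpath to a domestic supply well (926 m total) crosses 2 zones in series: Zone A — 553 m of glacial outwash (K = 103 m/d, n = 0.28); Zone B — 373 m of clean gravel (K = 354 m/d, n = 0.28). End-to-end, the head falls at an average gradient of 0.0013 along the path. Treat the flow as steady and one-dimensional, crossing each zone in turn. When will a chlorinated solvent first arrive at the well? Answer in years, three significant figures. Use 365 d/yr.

For zones in series the flux q is common to all zones; the equivalent conductivity is the harmonic (thickness-weighted) mean, K_eq = L_total / Σ(L_j/K_j).
Σ(L/K) = 553/103 + 373/354 = 5.369 + 1.054 = 6.423 d
K_eq = L_total / Σ(L/K) = 926 / 6.423 = 144.2 m/d
q = K_eq · i = 144.2 × 0.0013 = 0.1874 m/d (same in every zone)
Zone A: v = q/n = 0.1874/0.28 = 0.6694 m/d → t_A = 553/0.6694 = 826.1 d
Zone B: v = q/n = 0.1874/0.28 = 0.6694 m/d → t_B = 373/0.6694 = 557.2 d
Total t = 826.1 + 557.2 = 1383 d
   = 1383 / 365 = 3.79 yr

3.79 years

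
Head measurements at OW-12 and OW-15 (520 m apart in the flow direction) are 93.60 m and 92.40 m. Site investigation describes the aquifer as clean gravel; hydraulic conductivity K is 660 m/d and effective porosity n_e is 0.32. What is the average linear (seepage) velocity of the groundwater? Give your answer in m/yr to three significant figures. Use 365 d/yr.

Hydraulic gradient i = (93.60 − 92.40) / 520 = 1.20 / 520 = 0.002308
Darcy flux q = K·i = 660 × 0.002308 = 1.523 m/d
v_s = q/n_e = 1.523/0.32 = 4.760 m/d
   = 4.760 × 365 = 1740 m/yr

1740 m/yr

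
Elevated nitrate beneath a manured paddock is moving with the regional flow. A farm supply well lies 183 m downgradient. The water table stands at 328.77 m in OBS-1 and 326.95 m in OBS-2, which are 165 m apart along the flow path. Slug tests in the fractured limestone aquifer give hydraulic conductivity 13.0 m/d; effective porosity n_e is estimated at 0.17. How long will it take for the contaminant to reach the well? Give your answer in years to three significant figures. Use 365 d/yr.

0.594 years

Hydraulic gradient i = (328.77 − 326.95) / 165 = 1.82 / 165 = 0.01103
Specific discharge q = 13.0 × 0.01103 = 0.1434 m/d
v_s = q/n_e = 0.1434/0.17 = 0.8435 m/d
t = L / v = 183 / 0.8435 = 217.0 d
   = 217.0 / 365 = 0.594 yr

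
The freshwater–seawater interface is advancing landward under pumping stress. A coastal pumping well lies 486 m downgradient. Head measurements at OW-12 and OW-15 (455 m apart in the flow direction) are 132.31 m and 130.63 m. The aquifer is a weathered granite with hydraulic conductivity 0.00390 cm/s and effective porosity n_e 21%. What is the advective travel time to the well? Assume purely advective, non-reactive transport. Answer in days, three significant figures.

Hydraulic gradient i = (132.31 − 130.63) / 455 = 1.68 / 455 = 0.003692
K = 0.00390 cm/s × 864 = 3.370 m/d
q = Ki = 3.370 × 0.003692 = 0.01244 m/d
v = Ki/n = 3.370·0.003692/0.21 = 0.05925 m/d
t = L / v = 486 / 0.05925 = 8203 d

8200 days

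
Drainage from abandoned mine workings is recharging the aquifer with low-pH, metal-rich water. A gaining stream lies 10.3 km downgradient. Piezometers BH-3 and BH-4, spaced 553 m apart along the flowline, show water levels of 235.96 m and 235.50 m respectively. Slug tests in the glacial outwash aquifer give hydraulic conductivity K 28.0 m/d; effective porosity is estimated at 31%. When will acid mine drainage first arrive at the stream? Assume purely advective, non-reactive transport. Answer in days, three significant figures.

137000 days

Hydraulic gradient i = (235.96 − 235.50) / 553 = 0.46 / 553 = 8.318e-4
Darcy flux q = K·i = 28.0 × 8.318e-4 = 0.02329 m/d
Seepage velocity v = q / n = 0.02329 / 0.31 = 0.07513 m/d
L = 10.3 km = 10300 m
t = L / v = 10300 / 0.07513 = 137100 d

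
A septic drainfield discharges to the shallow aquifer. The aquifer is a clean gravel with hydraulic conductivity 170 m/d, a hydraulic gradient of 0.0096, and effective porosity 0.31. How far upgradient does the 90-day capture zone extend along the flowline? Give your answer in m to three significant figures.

Darcy flux q = K·i = 170 × 0.0096 = 1.632 m/d
v_s = q/n_e = 1.632/0.31 = 5.265 m/d
L = v × T = 5.265 × 90 = 473.8 m

474 m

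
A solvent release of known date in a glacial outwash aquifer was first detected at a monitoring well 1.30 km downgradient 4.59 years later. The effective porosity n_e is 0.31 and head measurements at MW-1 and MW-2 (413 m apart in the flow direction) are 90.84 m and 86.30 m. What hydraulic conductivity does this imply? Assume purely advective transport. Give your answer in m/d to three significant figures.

21.9 m/d

Hydraulic gradient i = (90.84 − 86.30) / 413 = 4.54 / 413 = 0.01099
t = 4.59 years = 1675 d
L = 1.30 km = 1300 m
v = L / t = 1300 / 1675 = 0.7760 m/d
K = v · n / i = 0.7760 × 0.31 / 0.01099 = 21.9 m/d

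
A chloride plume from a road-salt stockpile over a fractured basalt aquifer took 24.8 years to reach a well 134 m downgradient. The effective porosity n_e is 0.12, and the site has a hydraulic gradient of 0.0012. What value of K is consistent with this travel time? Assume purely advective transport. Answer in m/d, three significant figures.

t = 24.8 years = 9052 d
v = L / t = 134 / 9052 = 0.01480 m/d
K = v · n / i = 0.01480 × 0.12 / 0.0012 = 1.48 m/d

1.48 m/d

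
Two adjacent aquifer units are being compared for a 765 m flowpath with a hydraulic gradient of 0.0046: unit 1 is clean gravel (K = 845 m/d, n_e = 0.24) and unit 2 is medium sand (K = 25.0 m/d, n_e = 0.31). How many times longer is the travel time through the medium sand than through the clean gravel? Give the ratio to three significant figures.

Unit 1 (clean gravel): v = 845×0.0046/0.24 = 16.20 m/d, t = 765/16.20 = 47.23 d
Unit 2 (medium sand): v = 25.0×0.0046/0.31 = 0.3710 m/d, t = 765/0.3710 = 2062 d
t(medium sand) / t(clean gravel) = 2062/47.23 = 43.7

43.7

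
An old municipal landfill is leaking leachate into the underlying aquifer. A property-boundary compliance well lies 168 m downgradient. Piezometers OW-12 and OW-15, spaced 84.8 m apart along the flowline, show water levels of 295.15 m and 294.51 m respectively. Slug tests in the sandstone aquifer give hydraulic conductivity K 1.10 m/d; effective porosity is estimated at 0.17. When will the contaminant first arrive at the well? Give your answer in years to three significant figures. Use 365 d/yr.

Hydraulic gradient i = (295.15 − 294.51) / 84.8 = 0.64 / 84.8 = 0.007547
Darcy flux q = K·i = 1.10 × 0.007547 = 0.008302 m/d
Average linear velocity = 0.008302 / 0.17 = 0.04883 m/d
t = L / v = 168 / 0.04883 = 3440 d
   = 3440 / 365 = 9.43 yr

9.43 years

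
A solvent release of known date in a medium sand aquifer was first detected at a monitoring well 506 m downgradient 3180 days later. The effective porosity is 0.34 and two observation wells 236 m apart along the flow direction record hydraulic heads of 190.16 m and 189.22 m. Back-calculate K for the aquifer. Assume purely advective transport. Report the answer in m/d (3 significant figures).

Hydraulic gradient i = (190.16 − 189.22) / 236 = 0.94 / 236 = 0.003983
v = L / t = 506 / 3180 = 0.1591 m/d
K = v · n / i = 0.1591 × 0.34 / 0.003983 = 13.6 m/d

13.6 m/d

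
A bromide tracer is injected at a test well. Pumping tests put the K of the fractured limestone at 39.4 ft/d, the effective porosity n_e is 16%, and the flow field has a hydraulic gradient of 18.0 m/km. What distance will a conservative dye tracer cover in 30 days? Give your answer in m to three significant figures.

K = 39.4 ft/d × 0.3048 = 12.01 m/d
Specific discharge q = 12.01 × 0.018 = 0.2162 m/d
Average linear velocity = 0.2162 / 0.16 = 1.351 m/d
L = v × T = 1.351 × 30 = 40.53 m

40.5 m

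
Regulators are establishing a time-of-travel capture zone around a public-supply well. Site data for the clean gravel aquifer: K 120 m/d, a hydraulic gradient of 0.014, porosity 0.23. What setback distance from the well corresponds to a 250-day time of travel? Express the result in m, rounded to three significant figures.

1830 m

q = Ki = 120 × 0.014 = 1.680 m/d
v_s = q/n_e = 1.680/0.23 = 7.304 m/d
L = v × T = 7.304 × 250 = 1826 m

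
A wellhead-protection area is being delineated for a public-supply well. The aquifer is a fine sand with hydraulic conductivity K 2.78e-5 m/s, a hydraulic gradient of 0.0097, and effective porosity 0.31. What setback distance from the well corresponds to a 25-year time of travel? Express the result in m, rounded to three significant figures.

K = 2.78e-5 m/s × 86400 s/d = 2.402 m/d
Darcy flux q = K·i = 2.402 × 0.0097 = 0.02330 m/d
Seepage velocity v = q / n = 0.02330 / 0.31 = 0.07516 m/d
T = 25 yr × 365 = 9125 d
L = v × T = 0.07516 × 9125 = 685.8 m

686 m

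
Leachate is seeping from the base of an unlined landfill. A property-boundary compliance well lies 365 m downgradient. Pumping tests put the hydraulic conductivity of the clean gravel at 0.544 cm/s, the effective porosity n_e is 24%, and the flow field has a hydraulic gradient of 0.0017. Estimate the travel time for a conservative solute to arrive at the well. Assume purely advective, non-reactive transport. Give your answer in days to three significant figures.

110 days

K = 0.544 cm/s × 864 = 470.0 m/d
Darcy flux q = K·i = 470.0 × 0.0017 = 0.7990 m/d
v_s = q/n_e = 0.7990/0.24 = 3.329 m/d
t = L / v = 365 / 3.329 = 109.6 d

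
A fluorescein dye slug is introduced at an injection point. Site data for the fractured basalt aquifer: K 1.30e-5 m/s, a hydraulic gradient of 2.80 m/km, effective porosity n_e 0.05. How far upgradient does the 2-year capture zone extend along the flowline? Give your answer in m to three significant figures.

45.9 m

K = 1.30e-5 m/s × 86400 s/d = 1.123 m/d
q = Ki = 1.123 × 0.0028 = 0.003145 m/d
v = Ki/n = 1.123·0.0028/0.05 = 0.06290 m/d
T = 2 yr × 365 = 730 d
L = v × T = 0.06290 × 730 = 45.92 m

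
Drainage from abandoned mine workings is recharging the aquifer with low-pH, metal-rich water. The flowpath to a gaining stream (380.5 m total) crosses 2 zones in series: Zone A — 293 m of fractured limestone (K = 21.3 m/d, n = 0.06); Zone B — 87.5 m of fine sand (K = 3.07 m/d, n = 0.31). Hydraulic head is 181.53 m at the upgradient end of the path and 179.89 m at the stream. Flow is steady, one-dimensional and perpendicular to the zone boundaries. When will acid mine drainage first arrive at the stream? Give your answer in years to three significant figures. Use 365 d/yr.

3.16 years

Total head drop ΔH = 181.53 − 179.89 = 1.64 m
Continuity: the same q passes through each zone, so ΔH = q·Σ(L_j/K_j) — the zones act as resistances in series.
Σ(L/K) = 293/21.3 + 87.5/3.07 = 13.76 + 28.50 = 42.26 d
q = ΔH / Σ(L/K) = 1.64 / 42.26 = 0.03881 m/d (same in every zone)
Zone A: v = q/n = 0.03881/0.06 = 0.6468 m/d → t_A = 293/0.6468 = 453.0 d
Zone B: v = q/n = 0.03881/0.31 = 0.1252 m/d → t_B = 87.5/0.1252 = 698.9 d
Total t = 453.0 + 698.9 = 1152 d
   = 1152 / 365 = 3.16 yr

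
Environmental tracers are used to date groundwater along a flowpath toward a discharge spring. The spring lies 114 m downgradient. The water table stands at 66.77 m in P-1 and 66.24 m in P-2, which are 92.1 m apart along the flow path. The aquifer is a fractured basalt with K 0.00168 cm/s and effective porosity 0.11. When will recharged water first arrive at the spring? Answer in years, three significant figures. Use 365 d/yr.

Hydraulic gradient i = (66.77 − 66.24) / 92.1 = 0.53 / 92.1 = 0.005755
K = 0.00168 cm/s × 864 = 1.452 m/d
q = Ki = 1.452 × 0.005755 = 0.008353 m/d
v = Ki/n = 1.452·0.005755/0.11 = 0.07594 m/d
t = L / v = 114 / 0.07594 = 1501 d
   = 1501 / 365 = 4.11 yr

4.11 years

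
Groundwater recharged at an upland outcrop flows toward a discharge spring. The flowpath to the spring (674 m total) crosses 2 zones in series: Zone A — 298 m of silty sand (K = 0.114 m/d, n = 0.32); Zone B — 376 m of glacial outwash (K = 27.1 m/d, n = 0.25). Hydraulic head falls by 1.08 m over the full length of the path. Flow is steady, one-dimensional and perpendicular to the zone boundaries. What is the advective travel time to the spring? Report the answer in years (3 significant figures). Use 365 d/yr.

Steady 1-D flow in series ⇒ the Darcy flux q is identical in every zone and the zone head losses add (resistances L/K in series).
Σ(L/K) = 298/0.114 + 376/27.1 = 2614 + 13.87 = 2628 d
q = ΔH / Σ(L/K) = 1.08 / 2628 = 4.110e-4 m/d (same in every zone)
Zone A: v = q/n = 4.110e-4/0.32 = 0.001284 m/d → t_A = 298/0.001284 = 232000 d
Zone B: v = q/n = 4.110e-4/0.25 = 0.001644 m/d → t_B = 376/0.001644 = 228700 d
Total t = 232000 + 228700 = 460800 d
   = 460800 / 365 = 1260 yr

1260 years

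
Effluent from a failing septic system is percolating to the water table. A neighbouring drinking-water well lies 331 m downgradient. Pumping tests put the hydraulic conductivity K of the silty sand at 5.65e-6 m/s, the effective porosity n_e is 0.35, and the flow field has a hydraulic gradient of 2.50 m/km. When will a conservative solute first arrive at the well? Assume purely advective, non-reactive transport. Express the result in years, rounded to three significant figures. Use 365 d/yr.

K = 5.65e-6 m/s × 86400 s/d = 0.4882 m/d
q = Ki = 0.4882 × 0.0025 = 0.001220 m/d
v_s = q/n_e = 0.001220/0.35 = 0.003487 m/d
t = L / v = 331 / 0.003487 = 94930 d
   = 94930 / 365 = 260 yr

260 years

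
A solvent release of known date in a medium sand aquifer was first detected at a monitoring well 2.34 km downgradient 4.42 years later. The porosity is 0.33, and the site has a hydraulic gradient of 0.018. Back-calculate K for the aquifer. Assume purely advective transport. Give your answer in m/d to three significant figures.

26.6 m/d

t = 4.42 years = 1613 d
L = 2.34 km = 2340 m
v = L / t = 2340 / 1613 = 1.450 m/d
K = v · n / i = 1.450 × 0.33 / 0.018 = 26.6 m/d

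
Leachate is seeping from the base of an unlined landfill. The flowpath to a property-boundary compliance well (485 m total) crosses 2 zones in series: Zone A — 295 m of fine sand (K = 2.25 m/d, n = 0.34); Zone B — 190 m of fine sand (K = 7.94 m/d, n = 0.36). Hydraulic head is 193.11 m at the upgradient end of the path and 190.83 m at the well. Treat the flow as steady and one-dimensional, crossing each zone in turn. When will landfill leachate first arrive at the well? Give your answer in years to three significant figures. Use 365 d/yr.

Total head drop ΔH = 193.11 − 190.83 = 2.28 m
Steady 1-D flow in series ⇒ the Darcy flux q is identical in every zone and the zone head losses add (resistances L/K in series).
Σ(L/K) = 295/2.25 + 190/7.94 = 131.1 + 23.93 = 155.0 d
q = ΔH / Σ(L/K) = 2.28 / 155.0 = 0.01471 m/d (same in every zone)
Zone A: v = q/n = 0.01471/0.34 = 0.04325 m/d → t_A = 295/0.04325 = 6820 d
Zone B: v = q/n = 0.01471/0.36 = 0.04085 m/d → t_B = 190/0.04085 = 4651 d
Total t = 6820 + 4651 = 11470 d
   = 11470 / 365 = 31.4 yr

31.4 years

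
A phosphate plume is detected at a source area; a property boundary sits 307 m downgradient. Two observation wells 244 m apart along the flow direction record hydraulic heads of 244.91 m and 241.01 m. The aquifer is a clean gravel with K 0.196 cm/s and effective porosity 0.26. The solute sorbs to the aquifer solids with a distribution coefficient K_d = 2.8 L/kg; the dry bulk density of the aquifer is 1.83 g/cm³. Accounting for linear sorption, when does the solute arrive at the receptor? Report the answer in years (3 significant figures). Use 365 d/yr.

1.67 years

Hydraulic gradient i = (244.91 − 241.01) / 244 = 3.90 / 244 = 0.01598
K = 0.196 cm/s × 864 = 169.3 m/d
Darcy flux q = K·i = 169.3 × 0.01598 = 2.707 m/d
Seepage velocity v = q / n = 2.707 / 0.26 = 10.41 m/d
Retardation R = 1 + ρ_b·K_d/n = 1 + 1.83×2.8/0.26 = 20.71
Contaminant velocity v_c = v/R = 10.41/20.71 = 0.5027 m/d
t = L/v_c = 307/0.5027 = 610.7 d
   = 610.7/365 = 1.67 yr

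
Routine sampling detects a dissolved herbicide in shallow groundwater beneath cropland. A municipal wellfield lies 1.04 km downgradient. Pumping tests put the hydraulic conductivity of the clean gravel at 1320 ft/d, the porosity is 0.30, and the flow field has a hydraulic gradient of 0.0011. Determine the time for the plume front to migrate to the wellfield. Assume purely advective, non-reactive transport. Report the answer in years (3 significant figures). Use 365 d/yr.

K = 1320 ft/d × 0.3048 = 402.3 m/d
Darcy flux q = K·i = 402.3 × 0.0011 = 0.4426 m/d
v = Ki/n = 402.3·0.0011/0.30 = 1.475 m/d
L = 1.04 km = 1040 m
t = L / v = 1040 / 1.475 = 705.0 d
   = 705.0 / 365 = 1.93 yr

1.93 years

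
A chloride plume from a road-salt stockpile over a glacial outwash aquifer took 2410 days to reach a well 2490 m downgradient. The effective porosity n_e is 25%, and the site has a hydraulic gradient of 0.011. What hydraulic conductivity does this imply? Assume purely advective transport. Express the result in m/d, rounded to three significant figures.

23.5 m/d

v = L / t = 2490 / 2410 = 1.033 m/d
K = v · n / i = 1.033 × 0.25 / 0.011 = 23.5 m/d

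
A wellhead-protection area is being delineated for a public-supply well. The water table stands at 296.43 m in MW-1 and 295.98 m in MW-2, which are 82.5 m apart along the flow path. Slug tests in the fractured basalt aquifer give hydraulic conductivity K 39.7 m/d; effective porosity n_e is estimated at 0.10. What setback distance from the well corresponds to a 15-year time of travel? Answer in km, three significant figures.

11.9 km

Hydraulic gradient i = (296.43 − 295.98) / 82.5 = 0.45 / 82.5 = 0.005455
Specific discharge q = 39.7 × 0.005455 = 0.2165 m/d
v = Ki/n = 39.7·0.005455/0.10 = 2.165 m/d
T = 15 yr × 365 = 5475 d
L = v × T = 2.165 × 5475 = 11860 m
   = 11.9 km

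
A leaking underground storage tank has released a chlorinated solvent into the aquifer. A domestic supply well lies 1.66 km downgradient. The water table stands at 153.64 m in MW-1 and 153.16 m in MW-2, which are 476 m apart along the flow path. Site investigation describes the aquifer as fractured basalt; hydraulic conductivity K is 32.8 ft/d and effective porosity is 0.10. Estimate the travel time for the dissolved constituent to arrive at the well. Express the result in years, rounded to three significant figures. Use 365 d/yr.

45.1 years

Hydraulic gradient i = (153.64 − 153.16) / 476 = 0.48 / 476 = 0.001008
K = 32.8 ft/d × 0.3048 = 9.997 m/d
q = Ki = 9.997 × 0.001008 = 0.01008 m/d
Average linear velocity = 0.01008 / 0.10 = 0.1008 m/d
L = 1.66 km = 1660 m
t = L / v = 1660 / 0.1008 = 16470 d
   = 16470 / 365 = 45.1 yr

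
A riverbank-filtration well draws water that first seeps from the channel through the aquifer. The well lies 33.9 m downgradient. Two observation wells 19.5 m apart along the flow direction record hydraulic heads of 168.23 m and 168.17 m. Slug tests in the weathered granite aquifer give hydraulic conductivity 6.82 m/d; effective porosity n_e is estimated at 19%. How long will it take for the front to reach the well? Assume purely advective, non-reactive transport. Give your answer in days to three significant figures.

307 days

Hydraulic gradient i = (168.23 − 168.17) / 19.5 = 0.06 / 19.5 = 0.003077
Darcy flux q = K·i = 6.82 × 0.003077 = 0.02098 m/d
v = Ki/n = 6.82·0.003077/0.19 = 0.1104 m/d
t = L / v = 33.9 / 0.1104 = 306.9 d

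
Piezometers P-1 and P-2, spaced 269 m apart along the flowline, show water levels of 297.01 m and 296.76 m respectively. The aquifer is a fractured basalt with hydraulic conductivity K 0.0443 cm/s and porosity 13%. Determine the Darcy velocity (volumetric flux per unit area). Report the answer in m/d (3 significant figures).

0.0356 m/d

Hydraulic gradient i = (297.01 − 296.76) / 269 = 0.25 / 269 = 9.294e-4
K = 0.0443 cm/s × 864 = 38.28 m/d
q = Ki = 38.28 × 9.294e-4 = 0.03557 m/d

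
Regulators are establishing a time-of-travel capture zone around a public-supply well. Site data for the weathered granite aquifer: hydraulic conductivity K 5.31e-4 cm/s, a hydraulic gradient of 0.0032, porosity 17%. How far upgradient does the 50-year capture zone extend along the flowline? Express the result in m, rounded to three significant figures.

158 m

K = 5.31e-4 cm/s × 864 = 0.4588 m/d
Specific discharge q = 0.4588 × 0.0032 = 0.001468 m/d
v = Ki/n = 0.4588·0.0032/0.17 = 0.008636 m/d
T = 50 yr × 365 = 18250 d
L = v × T = 0.008636 × 18250 = 157.6 m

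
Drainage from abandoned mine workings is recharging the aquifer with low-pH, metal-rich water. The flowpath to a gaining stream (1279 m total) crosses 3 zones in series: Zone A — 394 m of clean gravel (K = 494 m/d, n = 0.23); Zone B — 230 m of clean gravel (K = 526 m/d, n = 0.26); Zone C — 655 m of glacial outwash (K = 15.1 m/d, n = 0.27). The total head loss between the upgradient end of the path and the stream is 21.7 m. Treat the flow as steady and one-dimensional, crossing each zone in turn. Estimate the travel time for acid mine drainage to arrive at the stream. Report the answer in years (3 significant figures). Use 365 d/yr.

Continuity: the same q passes through each zone, so ΔH = q·Σ(L_j/K_j) — the zones act as resistances in series.
Σ(L/K) = 394/494 + 230/526 + 655/15.1 = 0.7976 + 0.4373 + 43.38 = 44.61 d
q = ΔH / Σ(L/K) = 21.7 / 44.61 = 0.4864 m/d (same in every zone)
Zone A: v = q/n = 0.4864/0.23 = 2.115 m/d → t_A = 394/2.115 = 186.3 d
Zone B: v = q/n = 0.4864/0.26 = 1.871 m/d → t_B = 230/1.871 = 122.9 d
Zone C: v = q/n = 0.4864/0.27 = 1.802 m/d → t_C = 655/1.802 = 363.6 d
Total t = 186.3 + 122.9 + 363.6 = 672.8 d
   = 672.8 / 365 = 1.84 yr

1.84 years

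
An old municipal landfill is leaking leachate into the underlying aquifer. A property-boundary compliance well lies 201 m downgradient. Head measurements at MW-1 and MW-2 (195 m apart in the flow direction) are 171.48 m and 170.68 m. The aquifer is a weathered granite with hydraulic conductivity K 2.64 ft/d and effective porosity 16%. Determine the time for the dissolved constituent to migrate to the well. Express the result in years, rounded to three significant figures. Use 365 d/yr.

Hydraulic gradient i = (171.48 − 170.68) / 195 = 0.80 / 195 = 0.004103
K = 2.64 ft/d × 0.3048 = 0.8047 m/d
q = Ki = 0.8047 × 0.004103 = 0.003301 m/d
Seepage velocity v = q / n = 0.003301 / 0.16 = 0.02063 m/d
t = L / v = 201 / 0.02063 = 9742 d
   = 9742 / 365 = 26.7 yr

26.7 years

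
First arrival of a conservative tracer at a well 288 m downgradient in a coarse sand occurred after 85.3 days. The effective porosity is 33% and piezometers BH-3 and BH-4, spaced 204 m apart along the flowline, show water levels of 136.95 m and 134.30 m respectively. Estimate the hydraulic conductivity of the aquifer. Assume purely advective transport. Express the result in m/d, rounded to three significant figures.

Hydraulic gradient i = (136.95 − 134.30) / 204 = 2.65 / 204 = 0.01299
v = L / t = 288 / 85.3 = 3.376 m/d
K = v · n / i = 3.376 × 0.33 / 0.01299 = 85.8 m/d

85.8 m/d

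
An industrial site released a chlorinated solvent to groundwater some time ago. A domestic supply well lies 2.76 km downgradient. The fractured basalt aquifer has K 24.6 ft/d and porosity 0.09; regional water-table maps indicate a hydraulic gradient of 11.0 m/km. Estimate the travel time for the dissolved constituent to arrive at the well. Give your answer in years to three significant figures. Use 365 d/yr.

K = 24.6 ft/d × 0.3048 = 7.498 m/d
Darcy flux q = K·i = 7.498 × 0.011 = 0.08248 m/d
Seepage velocity v = q / n = 0.08248 / 0.09 = 0.9164 m/d
L = 2.76 km = 2760 m
t = L / v = 2760 / 0.9164 = 3012 d
   = 3012 / 365 = 8.25 yr

8.25 years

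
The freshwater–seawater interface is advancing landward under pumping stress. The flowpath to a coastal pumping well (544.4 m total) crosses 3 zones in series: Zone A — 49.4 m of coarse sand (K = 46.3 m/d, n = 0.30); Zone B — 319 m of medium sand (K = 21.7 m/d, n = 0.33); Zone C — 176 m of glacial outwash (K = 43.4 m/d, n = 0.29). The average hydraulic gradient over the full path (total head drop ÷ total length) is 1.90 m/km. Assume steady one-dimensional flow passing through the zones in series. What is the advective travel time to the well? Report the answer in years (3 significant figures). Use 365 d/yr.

8.99 years

For zones in series the flux q is common to all zones; the equivalent conductivity is the harmonic (thickness-weighted) mean, K_eq = L_total / Σ(L_j/K_j).
Σ(L/K) = 49.4/46.3 + 319/21.7 + 176/43.4 = 1.067 + 14.70 + 4.055 = 19.82 d
K_eq = L_total / Σ(L/K) = 544.4 / 19.82 = 27.46 m/d
q = K_eq · i = 27.46 × 0.0019 = 0.05218 m/d (same in every zone)
Zone A: v = q/n = 0.05218/0.30 = 0.1739 m/d → t_A = 49.4/0.1739 = 284.0 d
Zone B: v = q/n = 0.05218/0.33 = 0.1581 m/d → t_B = 319/0.1581 = 2017 d
Zone C: v = q/n = 0.05218/0.29 = 0.1799 m/d → t_C = 176/0.1799 = 978.1 d
Total t = 284.0 + 2017 + 978.1 = 3280 d
   = 3280 / 365 = 8.99 yr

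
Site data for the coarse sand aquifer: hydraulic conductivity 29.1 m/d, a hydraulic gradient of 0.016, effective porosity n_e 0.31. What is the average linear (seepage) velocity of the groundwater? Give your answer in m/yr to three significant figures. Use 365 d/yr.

Specific discharge q = 29.1 × 0.016 = 0.4656 m/d
v_s = q/n_e = 0.4656/0.31 = 1.502 m/d
   = 1.502 × 365 = 548 m/yr

548 m/yr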